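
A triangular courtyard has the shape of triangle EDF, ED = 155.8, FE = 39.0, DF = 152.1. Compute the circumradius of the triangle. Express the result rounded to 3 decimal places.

By the law of cosines, cos E = (FE² + ED² − DF²) / (2·FE·ED) ≈ 0.21891, so ∠E ≈ 77.36°.
Circumradius = DF/(2 sin E) ≈ 77.94.

R ≈ 77.940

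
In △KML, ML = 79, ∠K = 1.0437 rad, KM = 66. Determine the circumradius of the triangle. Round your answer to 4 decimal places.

45.7032

Law of sines: sin L = KM·sin K/ML ≈ 0.72205.
Since ML ≥ KM, only the acute value applies: ∠L ≈ 0.8068 rad.
Then ∠M = π − ∠K − ∠L ≈ 1.2911 rad.
Law of sines gives LK = ML·sin M/sin K ≈ 87.855.
Circumradius = ML/(2 sin K) ≈ 45.703.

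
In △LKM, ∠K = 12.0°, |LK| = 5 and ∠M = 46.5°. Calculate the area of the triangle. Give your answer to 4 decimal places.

area ≈ 3.0549

The third angle is ∠L = 180° − ∠K − ∠M = 121.50°.
Law of sines: |KM| = |LK|·sin L/sin M ≈ 5.8772.
Law of sines: |ML| = |LK|·sin K/sin M ≈ 1.4331.
Area = ½·|LK|·|KM|·sin K ≈ 3.0549.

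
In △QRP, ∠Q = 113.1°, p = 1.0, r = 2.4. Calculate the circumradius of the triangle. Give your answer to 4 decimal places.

By the law of cosines, q² = r² + p² − 2·r·p·cos Q = 8.6432, so q ≈ 2.9399.
Area = ½·r·p·sin Q ≈ 1.1038.
Circumradius = q/(2 sin Q) ≈ 1.5981.

1.5981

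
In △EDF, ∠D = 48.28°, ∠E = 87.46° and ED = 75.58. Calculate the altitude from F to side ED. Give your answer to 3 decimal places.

The third angle is ∠F = 180° − ∠E − ∠D = 44.26°.
Law of sines: DF = ED·sin E/sin F ≈ 108.19.
Law of sines: FE = ED·sin D/sin F ≈ 80.831.
Area = ½·ED·DF·sin D ≈ 3051.6.
The altitude from F has length 2·area/ED ≈ 80.752.

80.752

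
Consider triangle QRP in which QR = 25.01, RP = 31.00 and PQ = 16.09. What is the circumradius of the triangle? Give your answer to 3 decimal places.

15.571

By the law of cosines, cos Q = (PQ² + QR² − RP²) / (2·PQ·QR) ≈ -0.09519, so ∠Q ≈ 95.46°.
Circumradius = RP/(2 sin Q) ≈ 15.571.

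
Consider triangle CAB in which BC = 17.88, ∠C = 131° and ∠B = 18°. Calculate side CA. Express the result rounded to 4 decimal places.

10.7278

The third angle is ∠A = 180° − ∠B − ∠C = 31.00°.
Law of sines: CA = BC·sin B/sin A ≈ 10.728.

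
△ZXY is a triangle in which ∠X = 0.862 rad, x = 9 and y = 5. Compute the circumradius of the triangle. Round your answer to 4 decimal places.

5.9277

Law of sines: sin Y = y·sin X/x ≈ 0.42175.
Since x ≥ y, only the acute value applies: ∠Y ≈ 0.435 rad.
Then ∠Z = π − ∠X − ∠Y ≈ 1.844 rad.
Law of sines gives z = x·sin Z/sin X ≈ 11.415.
Circumradius = x/(2 sin X) ≈ 5.9277.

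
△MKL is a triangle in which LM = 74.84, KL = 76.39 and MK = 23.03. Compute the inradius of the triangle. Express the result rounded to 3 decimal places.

Semiperimeter s = (76.39 + 74.84 + 23.03)/2 = 87.13.
Heron's formula: area = √(87.13·10.74·12.29·64.1) ≈ 858.6.
Inradius = area/s = 858.6/87.13 ≈ 9.8542.

9.854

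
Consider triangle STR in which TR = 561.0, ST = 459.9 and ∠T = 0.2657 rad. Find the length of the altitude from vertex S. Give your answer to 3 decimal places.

By the law of cosines, RS² = ST² + TR² − 2·ST·TR·cos T = 28328, so RS ≈ 168.31.
Area = ½·ST·TR·sin T ≈ 33874.
The altitude from S has length 2·area/TR ≈ 120.76.

h_S ≈ 120.763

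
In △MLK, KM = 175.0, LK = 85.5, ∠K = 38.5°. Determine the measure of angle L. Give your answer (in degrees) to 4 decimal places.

∠L ≈ 115.2831°

By the law of cosines, ML² = LK² + KM² − 2·LK·KM·cos K = 14516, so ML ≈ 120.48.
Law of cosines again: cos L = (ML² + LK² − KM²)/(2·ML·LK) ≈ -0.42709, so ∠L ≈ 115.28°.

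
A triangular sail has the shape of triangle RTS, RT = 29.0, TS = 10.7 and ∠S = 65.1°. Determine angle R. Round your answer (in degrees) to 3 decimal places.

∠R ≈ 19.552°

Law of sines: sin R = TS·sin S/RT ≈ 0.33467.
Since RT ≥ TS, only the acute value applies: ∠R ≈ 19.55°.
Then ∠T = 180° − ∠S − ∠R ≈ 95.35°.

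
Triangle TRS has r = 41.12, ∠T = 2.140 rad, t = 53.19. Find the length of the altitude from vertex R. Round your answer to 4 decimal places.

Law of sines: sin R = r·sin T/t ≈ 0.65119.
Since t ≥ r, only the acute value applies: ∠R ≈ 0.709 rad.
Then ∠S = π − ∠T − ∠R ≈ 0.292 rad.
Law of sines gives s = t·sin S/sin T ≈ 18.205.
Area = ½·t·r·sin S ≈ 315.28.
The altitude from R has length 2·area/r ≈ 15.334.

h_R ≈ 15.3344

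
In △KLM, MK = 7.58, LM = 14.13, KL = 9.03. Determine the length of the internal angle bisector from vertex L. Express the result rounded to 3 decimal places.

By the law of cosines, cos L = (KL² + LM² − MK²) / (2·KL·LM) ≈ 0.87677, so ∠L ≈ 28.74°.
The bisector from L has length 2·KL·LM·cos(∠L/2)/(KL+LM) ≈ 10.674.

10.674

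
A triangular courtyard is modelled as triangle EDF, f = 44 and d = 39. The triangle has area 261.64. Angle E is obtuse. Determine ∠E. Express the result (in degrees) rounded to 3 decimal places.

162.245

From area = ½·d·f·sin E, we get sin E = 2·area/(d·f) ≈ 0.30494.
Taking the obtuse solution, ∠E ≈ 162.25°.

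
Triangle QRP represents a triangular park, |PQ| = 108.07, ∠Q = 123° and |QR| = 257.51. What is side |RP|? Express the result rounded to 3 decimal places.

By the law of cosines, |RP|² = |PQ|² + |QR|² − 2·|PQ|·|QR|·cos Q = 1.083e+05, so |RP| ≈ 329.1.

329.096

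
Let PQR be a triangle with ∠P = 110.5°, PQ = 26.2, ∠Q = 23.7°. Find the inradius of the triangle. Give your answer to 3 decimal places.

4.799

The third angle is ∠R = 180° − ∠P − ∠Q = 45.80°.
Law of sines: QR = PQ·sin P/sin R ≈ 34.231.
Law of sines: RP = PQ·sin Q/sin R ≈ 14.689.
Area = ½·PQ·QR·sin Q ≈ 180.25.
Semiperimeter s = (34.231+14.689+26.2)/2 = 37.56.
Inradius = area/s = 180.25/37.56 ≈ 4.7988.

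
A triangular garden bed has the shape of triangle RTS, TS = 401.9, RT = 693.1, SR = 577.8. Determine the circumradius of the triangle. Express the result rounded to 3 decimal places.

By the law of cosines, cos R = (SR² + RT² − TS²) / (2·SR·RT) ≈ 0.81493, so ∠R ≈ 35.42°.
Circumradius = TS/(2 sin R) ≈ 346.73.

346.731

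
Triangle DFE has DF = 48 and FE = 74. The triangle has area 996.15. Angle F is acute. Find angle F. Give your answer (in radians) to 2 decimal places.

From area = ½·DF·FE·sin F, we get sin F = 2·area/(DF·FE) ≈ 0.56090.
Taking the acute solution, ∠F ≈ 0.5955 rad.

0.60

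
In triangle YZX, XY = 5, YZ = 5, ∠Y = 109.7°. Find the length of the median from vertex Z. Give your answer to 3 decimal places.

6.299

By the law of cosines, ZX² = XY² + YZ² − 2·XY·YZ·cos Y = 66.855, so ZX ≈ 8.1765.
Median from Z: ½√(2·YZ² + 2·ZX² − XY²) ≈ 6.299.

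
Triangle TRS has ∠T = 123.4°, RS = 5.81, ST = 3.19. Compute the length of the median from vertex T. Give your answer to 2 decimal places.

m_T ≈ 1.57

Law of sines: sin R = ST·sin T/RS ≈ 0.45838.
Since RS ≥ ST, only the acute value applies: ∠R ≈ 27.28°.
Then ∠S = 180° − ∠T − ∠R ≈ 29.32°.
Law of sines gives TR = RS·sin S/sin T ≈ 3.4077.
Median from T: ½√(2·ST² + 2·TR² − RS²) ≈ 1.5669.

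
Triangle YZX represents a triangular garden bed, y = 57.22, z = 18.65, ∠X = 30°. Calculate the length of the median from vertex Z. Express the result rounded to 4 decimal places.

m_Z ≈ 49.3650

By the law of cosines, x² = y² + z² − 2·y·z·cos X = 1773.6, so x ≈ 42.114.
Median from Z: ½√(2·x² + 2·y² − z²) ≈ 49.365.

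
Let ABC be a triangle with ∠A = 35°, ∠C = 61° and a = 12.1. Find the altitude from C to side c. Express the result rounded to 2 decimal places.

The third angle is ∠B = 180° − ∠C − ∠A = 84.00°.
Law of sines: b = a·sin B/sin A ≈ 20.98.
Law of sines: c = a·sin C/sin A ≈ 18.451.
Area = ½·a·b·sin C ≈ 111.02.
The altitude from C has length 2·area/c ≈ 12.034.

12.03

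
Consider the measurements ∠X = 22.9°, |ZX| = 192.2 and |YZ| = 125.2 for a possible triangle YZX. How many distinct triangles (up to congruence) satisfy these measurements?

2

|ZX|·sin X = 192.2·sin(22.9°) ≈ 74.79.
Since |ZX| sin X < |YZ| < |ZX| (74.79 < 125.2 < 192.2), two triangles exist.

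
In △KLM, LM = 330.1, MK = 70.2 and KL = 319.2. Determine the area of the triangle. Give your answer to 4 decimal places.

Semiperimeter s = (330.1 + 70.2 + 319.2)/2 = 359.75.
Heron's formula: area = √(359.75·29.65·289.55·40.55) ≈ 11191.

area ≈ 11191.0275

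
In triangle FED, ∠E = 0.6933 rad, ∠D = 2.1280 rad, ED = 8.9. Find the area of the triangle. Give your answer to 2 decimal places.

The third angle is ∠F = π − ∠E − ∠D = 0.3203 rad.
Law of sines: DF = ED·sin E/sin F ≈ 18.065.
Law of sines: FE = ED·sin D/sin F ≈ 23.992.
Area = ½·ED·DF·sin D ≈ 68.231.

area ≈ 68.23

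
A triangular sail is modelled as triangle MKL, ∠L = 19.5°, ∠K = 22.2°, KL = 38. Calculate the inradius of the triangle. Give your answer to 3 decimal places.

3.481

The third angle is ∠M = 180° − ∠K − ∠L = 138.30°.
Law of sines: LM = KL·sin K/sin M ≈ 21.583.
Law of sines: MK = KL·sin L/sin M ≈ 19.068.
Area = ½·KL·LM·sin L ≈ 136.89.
Semiperimeter s = (38+21.583+19.068)/2 = 39.326.
Inradius = area/s = 136.89/39.326 ≈ 3.4809.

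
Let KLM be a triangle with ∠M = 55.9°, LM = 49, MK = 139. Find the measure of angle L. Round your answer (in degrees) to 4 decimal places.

∠L ≈ 104.1082°

By the law of cosines, KL² = LM² + MK² − 2·LM·MK·cos M = 14085, so KL ≈ 118.68.
Law of cosines again: cos L = (KL² + LM² − MK²)/(2·KL·LM) ≈ -0.24375, so ∠L ≈ 104.11°.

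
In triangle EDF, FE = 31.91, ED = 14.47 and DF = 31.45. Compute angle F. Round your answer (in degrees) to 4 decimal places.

By the law of cosines, cos F = (DF² + FE² − ED²) / (2·DF·FE) ≈ 0.89579, so ∠F ≈ 26.39°.

∠F ≈ 26.3903°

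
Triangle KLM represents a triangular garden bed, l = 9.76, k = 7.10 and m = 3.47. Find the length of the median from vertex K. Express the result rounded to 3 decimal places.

Median from K: ½√(2·l² + 2·m² − k²) ≈ 6.4068.

6.407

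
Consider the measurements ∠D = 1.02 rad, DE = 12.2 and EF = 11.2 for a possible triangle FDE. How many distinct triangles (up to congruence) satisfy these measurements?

DE·sin D = 12.2·sin(1.02 rad) ≈ 10.4.
Since DE sin D < EF < DE (10.4 < 11.2 < 12.2), two triangles exist.

2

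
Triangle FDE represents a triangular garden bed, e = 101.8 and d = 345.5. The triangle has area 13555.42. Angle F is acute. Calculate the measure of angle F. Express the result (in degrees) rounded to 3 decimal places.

From area = ½·d·e·sin F, we get sin F = 2·area/(d·e) ≈ 0.77081.
Taking the acute solution, ∠F ≈ 50.43°.

50.427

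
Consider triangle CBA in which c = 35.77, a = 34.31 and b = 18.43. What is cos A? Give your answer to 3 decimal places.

cos A ≈ 0.335

By the law of cosines, cos A = (c² + b² − a²) / (2·c·b) ≈ 0.33522, so ∠A ≈ 70.41°.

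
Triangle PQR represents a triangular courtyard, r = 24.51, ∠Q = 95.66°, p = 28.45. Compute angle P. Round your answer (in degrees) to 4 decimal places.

46.0252

By the law of cosines, q² = r² + p² − 2·r·p·cos Q = 1547.7, so q ≈ 39.341.
Law of cosines again: cos P = (q² + r² − p²)/(2·q·r) ≈ 0.69434, so ∠P ≈ 46.03°.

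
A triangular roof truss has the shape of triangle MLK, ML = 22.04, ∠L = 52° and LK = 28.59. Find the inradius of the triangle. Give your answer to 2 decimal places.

6.75

By the law of cosines, KM² = ML² + LK² − 2·ML·LK·cos L = 527.26, so KM ≈ 22.962.
Area = ½·ML·LK·sin L ≈ 248.27.
Semiperimeter s = (28.59+22.962+22.04)/2 = 36.796.
Inradius = area/s = 248.27/36.796 ≈ 6.7472.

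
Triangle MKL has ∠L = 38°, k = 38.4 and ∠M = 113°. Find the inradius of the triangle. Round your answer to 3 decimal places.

10.768

The third angle is ∠K = 180° − ∠L − ∠M = 29.00°.
Law of sines: m = k·sin M/sin K ≈ 72.91.
Law of sines: l = k·sin L/sin K ≈ 48.764.
Area = ½·k·m·sin L ≈ 861.85.
Semiperimeter s = (72.91+38.4+48.764)/2 = 80.037.
Inradius = area/s = 861.85/80.037 ≈ 10.768.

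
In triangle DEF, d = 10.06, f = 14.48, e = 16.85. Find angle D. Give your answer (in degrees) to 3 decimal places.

36.475

By the law of cosines, cos D = (e² + f² − d²) / (2·e·f) ≈ 0.80412, so ∠D ≈ 36.48°.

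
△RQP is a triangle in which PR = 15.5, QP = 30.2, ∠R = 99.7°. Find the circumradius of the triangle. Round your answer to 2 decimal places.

Law of sines: sin Q = PR·sin R/QP ≈ 0.50591.
Since QP ≥ PR, only the acute value applies: ∠Q ≈ 30.39°.
Then ∠P = 180° − ∠R − ∠Q ≈ 49.91°.
Law of sines gives RQ = QP·sin P/sin R ≈ 23.439.
Circumradius = QP/(2 sin R) ≈ 15.319.

15.32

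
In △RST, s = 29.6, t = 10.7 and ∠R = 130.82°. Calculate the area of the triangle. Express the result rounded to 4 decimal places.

119.8416

Area = ½·s·t·sin R ≈ 119.84.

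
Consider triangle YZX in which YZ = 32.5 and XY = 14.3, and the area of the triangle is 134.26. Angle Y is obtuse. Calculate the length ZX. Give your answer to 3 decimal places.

From area = ½·XY·YZ·sin Y, we get sin Y = 2·area/(XY·YZ) ≈ 0.57777.
Taking the obtuse solution, ∠Y ≈ 144.71°.
Law of cosines then gives ZX ≈ 44.938.

44.938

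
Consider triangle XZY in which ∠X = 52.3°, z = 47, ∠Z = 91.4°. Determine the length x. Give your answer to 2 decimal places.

The third angle is ∠Y = 180° − ∠X − ∠Z = 36.30°.
Law of sines: x = z·sin X/sin Z ≈ 37.199.

37.20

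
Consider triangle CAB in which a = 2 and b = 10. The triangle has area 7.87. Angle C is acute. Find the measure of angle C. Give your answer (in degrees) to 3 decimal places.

From area = ½·a·b·sin C, we get sin C = 2·area/(a·b) ≈ 0.78700.
Taking the acute solution, ∠C ≈ 51.91°.

∠C ≈ 51.906°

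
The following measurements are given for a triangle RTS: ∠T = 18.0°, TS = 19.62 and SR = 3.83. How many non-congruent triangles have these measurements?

0

TS·sin T = 19.62·sin(18.0°) ≈ 6.063.
Since SR = 3.83 < 6.063 = TS sin T, no triangle exists.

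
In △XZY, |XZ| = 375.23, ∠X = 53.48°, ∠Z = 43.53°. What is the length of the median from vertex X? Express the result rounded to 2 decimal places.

m_X ≈ 284.99

The third angle is ∠Y = 180° − ∠X − ∠Z = 82.99°.
Law of sines: |ZY| = |XZ|·sin X/sin Y ≈ 303.82.
Law of sines: |YX| = |XZ|·sin Z/sin Y ≈ 260.38.
Median from X: ½√(2·|YX|² + 2·|XZ|² − |ZY|²) ≈ 284.99.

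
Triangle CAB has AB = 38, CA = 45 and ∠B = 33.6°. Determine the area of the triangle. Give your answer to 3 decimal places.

Law of sines: sin C = AB·sin B/CA ≈ 0.46731.
Since CA ≥ AB, only the acute value applies: ∠C ≈ 27.86°.
Then ∠A = 180° − ∠B − ∠C ≈ 118.54°.
Law of sines gives BC = CA·sin A/sin B ≈ 71.435.
Area = ½·CA·AB·sin A ≈ 751.1.

751.102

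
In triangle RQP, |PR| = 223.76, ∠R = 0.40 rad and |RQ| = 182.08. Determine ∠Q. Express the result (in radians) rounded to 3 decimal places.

1.840

By the law of cosines, |QP|² = |PR|² + |RQ|² − 2·|PR|·|RQ|·cos R = 8169.5, so |QP| ≈ 90.385.
Law of cosines again: cos Q = (|RQ|² + |QP|² − |PR|²)/(2·|RQ|·|QP|) ≈ -0.26571, so ∠Q ≈ 1.840 rad.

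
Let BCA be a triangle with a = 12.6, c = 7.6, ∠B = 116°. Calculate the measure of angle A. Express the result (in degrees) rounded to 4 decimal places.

40.7923

By the law of cosines, b² = c² + a² − 2·c·a·cos B = 300.48, so b ≈ 17.334.
Law of cosines again: cos A = (b² + c² − a²)/(2·b·c) ≈ 0.75708, so ∠A ≈ 40.79°.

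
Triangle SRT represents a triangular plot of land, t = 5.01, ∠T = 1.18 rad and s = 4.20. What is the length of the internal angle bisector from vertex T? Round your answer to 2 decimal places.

Law of sines: sin S = s·sin T/t ≈ 0.77512.
Since t ≥ s, only the acute value applies: ∠S ≈ 0.887 rad.
Then ∠R = π − ∠T − ∠S ≈ 1.075 rad.
Law of sines gives r = t·sin R/sin T ≈ 4.7653.
The bisector from T has length 2·s·r·cos(∠T/2)/(s+r) ≈ 3.71.

3.71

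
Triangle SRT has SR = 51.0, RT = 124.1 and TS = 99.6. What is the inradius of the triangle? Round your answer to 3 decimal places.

Semiperimeter s = (124.1 + 99.6 + 51)/2 = 137.35.
Heron's formula: area = √(137.35·13.25·37.75·86.35) ≈ 2435.6.
Inradius = area/s = 2435.6/137.35 ≈ 17.733.

r ≈ 17.733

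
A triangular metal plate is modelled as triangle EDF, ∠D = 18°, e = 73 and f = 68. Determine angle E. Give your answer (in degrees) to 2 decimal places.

By the law of cosines, d² = f² + e² − 2·f·e·cos D = 510.91, so d ≈ 22.603.
Law of cosines again: cos E = (d² + f² − e²)/(2·d·f) ≈ -0.06314, so ∠E ≈ 93.62°.

∠E ≈ 93.62°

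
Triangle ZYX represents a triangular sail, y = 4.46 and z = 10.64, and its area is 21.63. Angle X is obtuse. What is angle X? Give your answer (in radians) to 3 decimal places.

From area = ½·z·y·sin X, we get sin X = 2·area/(z·y) ≈ 0.91161.
Taking the obtuse solution, ∠X ≈ 1.9944 rad.

∠X ≈ 1.994 rad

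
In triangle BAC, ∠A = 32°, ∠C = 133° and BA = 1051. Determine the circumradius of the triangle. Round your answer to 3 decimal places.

R ≈ 718.531

The third angle is ∠B = 180° − ∠A − ∠C = 15.00°.
Law of sines: AC = BA·sin B/sin C ≈ 371.94.
Law of sines: CB = BA·sin A/sin C ≈ 761.53.
Circumradius = BA/(2 sin C) ≈ 718.53.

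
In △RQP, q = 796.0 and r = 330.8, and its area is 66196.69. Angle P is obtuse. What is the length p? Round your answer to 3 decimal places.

1094.656

From area = ½·r·q·sin P, we get sin P = 2·area/(r·q) ≈ 0.50279.
Taking the obtuse solution, ∠P ≈ 149.82°.
Law of cosines then gives p ≈ 1094.7.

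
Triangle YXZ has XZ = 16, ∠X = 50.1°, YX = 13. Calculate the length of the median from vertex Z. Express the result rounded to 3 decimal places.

By the law of cosines, ZY² = YX² + XZ² − 2·YX·XZ·cos X = 158.16, so ZY ≈ 12.576.
Median from Z: ½√(2·XZ² + 2·ZY² − YX²) ≈ 12.839.

m_Z ≈ 12.839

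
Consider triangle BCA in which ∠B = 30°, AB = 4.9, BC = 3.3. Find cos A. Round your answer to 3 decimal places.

By the law of cosines, CA² = AB² + BC² − 2·AB·BC·cos B = 6.8927, so CA ≈ 2.6254.
Law of cosines again: cos A = (CA² + AB² − BC²)/(2·CA·AB) ≈ 0.77783, so ∠A ≈ 38.94°.

cos A ≈ 0.778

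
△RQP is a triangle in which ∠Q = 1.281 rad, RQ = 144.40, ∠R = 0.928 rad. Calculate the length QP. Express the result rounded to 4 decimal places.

The third angle is ∠P = π − ∠R − ∠Q = 0.933 rad.
Law of sines: QP = RQ·sin R/sin P ≈ 143.91.

143.9066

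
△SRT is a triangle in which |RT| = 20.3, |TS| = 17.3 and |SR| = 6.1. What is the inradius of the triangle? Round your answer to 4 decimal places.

Semiperimeter s = (20.3 + 17.3 + 6.1)/2 = 21.85.
Heron's formula: area = √(21.85·1.55·4.55·15.75) ≈ 49.265.
Inradius = area/s = 49.265/21.85 ≈ 2.2547.

2.2547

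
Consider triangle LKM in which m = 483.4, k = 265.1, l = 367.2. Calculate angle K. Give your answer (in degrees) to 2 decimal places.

∠K ≈ 32.85°

By the law of cosines, cos K = (m² + l² − k²) / (2·m·l) ≈ 0.84007, so ∠K ≈ 32.85°.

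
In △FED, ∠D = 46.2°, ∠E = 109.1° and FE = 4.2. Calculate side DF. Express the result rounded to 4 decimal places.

5.4988

The third angle is ∠F = 180° − ∠E − ∠D = 24.70°.
Law of sines: DF = FE·sin E/sin D ≈ 5.4988.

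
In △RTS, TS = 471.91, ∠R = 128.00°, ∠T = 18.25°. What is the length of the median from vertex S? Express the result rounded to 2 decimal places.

318.22

The third angle is ∠S = 180° − ∠R − ∠T = 33.75°.
Law of sines: SR = TS·sin T/sin R ≈ 187.54.
Law of sines: RT = TS·sin S/sin R ≈ 332.71.
Median from S: ½√(2·TS² + 2·SR² − RT²) ≈ 318.22.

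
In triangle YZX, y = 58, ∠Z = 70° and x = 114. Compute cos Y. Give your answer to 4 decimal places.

cos Y ≈ 0.8655

By the law of cosines, z² = x² + y² − 2·x·y·cos Z = 11837, so z ≈ 108.8.
Law of cosines again: cos Y = (z² + x² − y²)/(2·z·x) ≈ 0.86548, so ∠Y ≈ 30.06°.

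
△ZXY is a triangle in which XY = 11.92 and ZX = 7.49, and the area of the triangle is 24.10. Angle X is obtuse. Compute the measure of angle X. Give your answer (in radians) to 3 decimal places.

2.571

From area = ½·ZX·XY·sin X, we get sin X = 2·area/(ZX·XY) ≈ 0.53987.
Taking the obtuse solution, ∠X ≈ 2.571 rad.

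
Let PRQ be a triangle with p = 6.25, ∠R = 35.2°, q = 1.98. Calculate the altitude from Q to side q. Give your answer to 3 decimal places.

By the law of cosines, r² = q² + p² − 2·q·p·cos R = 22.759, so r ≈ 4.7706.
Area = ½·q·p·sin R ≈ 3.5667.
The altitude from Q has length 2·area/q ≈ 3.6027.

h_Q ≈ 3.603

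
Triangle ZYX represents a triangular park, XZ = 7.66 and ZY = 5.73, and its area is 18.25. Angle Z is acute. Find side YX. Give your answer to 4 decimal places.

6.5387

From area = ½·XZ·ZY·sin Z, we get sin Z = 2·area/(XZ·ZY) ≈ 0.83159.
Taking the acute solution, ∠Z ≈ 56.26°.
Law of cosines then gives YX ≈ 6.5387.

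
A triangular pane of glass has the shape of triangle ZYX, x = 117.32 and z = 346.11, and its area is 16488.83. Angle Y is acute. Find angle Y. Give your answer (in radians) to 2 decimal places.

From area = ½·x·z·sin Y, we get sin Y = 2·area/(x·z) ≈ 0.81215.
Taking the acute solution, ∠Y ≈ 0.948 rad.

0.95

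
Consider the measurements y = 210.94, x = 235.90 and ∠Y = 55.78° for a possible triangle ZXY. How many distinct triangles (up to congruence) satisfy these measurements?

x·sin Y = 235.90·sin(55.78°) ≈ 195.1.
Since x sin Y < y < x (195.1 < 210.94 < 235.90), two triangles exist.

2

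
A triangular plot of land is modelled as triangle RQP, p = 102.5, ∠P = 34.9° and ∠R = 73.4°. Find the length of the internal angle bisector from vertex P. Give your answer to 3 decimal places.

t_P ≈ 163.019

The third angle is ∠Q = 180° − ∠P − ∠R = 71.70°.
Law of sines: r = p·sin R/sin P ≈ 171.68.
Law of sines: q = p·sin Q/sin P ≈ 170.09.
The bisector from P has length 2·r·q·cos(∠P/2)/(r+q) ≈ 163.02.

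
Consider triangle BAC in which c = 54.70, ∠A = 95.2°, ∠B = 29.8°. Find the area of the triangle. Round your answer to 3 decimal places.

The third angle is ∠C = 180° − ∠B − ∠A = 55.00°.
Law of sines: b = c·sin B/sin C ≈ 33.186.
Law of sines: a = c·sin A/sin C ≈ 66.502.
Area = ½·c·b·sin A ≈ 903.9.

area ≈ 903.905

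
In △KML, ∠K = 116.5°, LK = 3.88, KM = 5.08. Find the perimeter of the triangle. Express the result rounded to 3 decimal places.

16.605

By the law of cosines, ML² = LK² + KM² − 2·LK·KM·cos K = 58.45, so ML ≈ 7.6453.
Semiperimeter s = (7.6453+3.88+5.08)/2 = 8.3026.
Perimeter = 7.6453 + 3.88 + 5.08 = 16.605.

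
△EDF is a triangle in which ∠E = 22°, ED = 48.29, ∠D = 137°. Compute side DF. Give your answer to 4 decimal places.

The third angle is ∠F = 180° − ∠E − ∠D = 21.00°.
Law of sines: DF = ED·sin E/sin F ≈ 50.478.

50.4782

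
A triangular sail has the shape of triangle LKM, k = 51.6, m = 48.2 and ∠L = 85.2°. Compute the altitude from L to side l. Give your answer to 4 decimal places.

h_L ≈ 36.6635

By the law of cosines, l² = k² + m² − 2·k·m·cos L = 4569.6, so l ≈ 67.599.
Area = ½·k·m·sin L ≈ 1239.2.
The altitude from L has length 2·area/l ≈ 36.663.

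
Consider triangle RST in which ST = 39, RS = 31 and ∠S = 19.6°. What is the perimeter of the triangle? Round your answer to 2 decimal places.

84.29

By the law of cosines, TR² = RS² + ST² − 2·RS·ST·cos S = 204.11, so TR ≈ 14.287.
Semiperimeter s = (39+14.287+31)/2 = 42.143.
Perimeter = 39 + 14.287 + 31 = 84.287.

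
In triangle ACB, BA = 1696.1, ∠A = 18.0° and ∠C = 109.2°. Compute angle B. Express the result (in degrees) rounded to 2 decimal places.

∠B ≈ 52.80°

The third angle is ∠B = 180° − ∠A − ∠C = 52.80°.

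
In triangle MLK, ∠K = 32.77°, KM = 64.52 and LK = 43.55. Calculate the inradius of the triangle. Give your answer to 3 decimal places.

By the law of cosines, ML² = LK² + KM² − 2·LK·KM·cos K = 1334.1, so ML ≈ 36.526.
Area = ½·LK·KM·sin K ≈ 760.44.
Semiperimeter s = (43.55+64.52+36.526)/2 = 72.298.
Inradius = area/s = 760.44/72.298 ≈ 10.518.

r ≈ 10.518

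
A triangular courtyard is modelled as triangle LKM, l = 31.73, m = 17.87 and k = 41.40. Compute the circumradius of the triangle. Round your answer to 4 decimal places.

By the law of cosines, cos L = (k² + m² − l²) / (2·k·m) ≈ 0.69375, so ∠L ≈ 46.07°.
Circumradius = l/(2 sin L) ≈ 22.028.

22.0282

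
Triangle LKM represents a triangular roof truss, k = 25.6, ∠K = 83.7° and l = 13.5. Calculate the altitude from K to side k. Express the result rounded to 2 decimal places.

Law of sines: sin L = l·sin K/k ≈ 0.52416.
Since k ≥ l, only the acute value applies: ∠L ≈ 31.61°.
Then ∠M = 180° − ∠K − ∠L ≈ 64.69°.
Law of sines gives m = k·sin M/sin K ≈ 23.283.
Area = ½·k·l·sin M ≈ 156.21.
The altitude from K has length 2·area/k ≈ 12.204.

h_K ≈ 12.20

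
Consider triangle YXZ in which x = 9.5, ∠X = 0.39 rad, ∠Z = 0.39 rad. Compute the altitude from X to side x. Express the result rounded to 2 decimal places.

The third angle is ∠Y = π − ∠X − ∠Z = 2.362 rad.
Law of sines: y = x·sin Y/sin X ≈ 17.573.
Law of sines: z = x·sin Z/sin X ≈ 9.5.
Area = ½·x·y·sin Z ≈ 31.735.
The altitude from X has length 2·area/x ≈ 6.6812.

h_X ≈ 6.68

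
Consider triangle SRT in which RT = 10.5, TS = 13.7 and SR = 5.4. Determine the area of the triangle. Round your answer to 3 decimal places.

Semiperimeter s = (10.5 + 13.7 + 5.4)/2 = 14.8.
Heron's formula: area = √(14.8·4.3·1.1·9.4) ≈ 25.652.

area ≈ 25.652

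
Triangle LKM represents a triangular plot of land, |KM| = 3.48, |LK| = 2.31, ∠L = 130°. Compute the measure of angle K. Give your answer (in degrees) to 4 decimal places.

Law of sines: sin M = |LK|·sin L/|KM| ≈ 0.50850.
Since |KM| ≥ |LK|, only the acute value applies: ∠M ≈ 30.56°.
Then ∠K = 180° − ∠L − ∠M ≈ 19.44°.

19.4364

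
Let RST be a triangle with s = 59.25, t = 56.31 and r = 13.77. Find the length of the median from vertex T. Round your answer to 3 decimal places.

32.517

Median from T: ½√(2·r² + 2·s² − t²) ≈ 32.517.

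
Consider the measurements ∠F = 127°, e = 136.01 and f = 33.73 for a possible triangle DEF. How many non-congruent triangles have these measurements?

0

e·sin F = 136.01·sin(127°) ≈ 108.6.
Since ∠F is not acute, a triangle exists only if f > e; here f ≤ e, so there is no triangle.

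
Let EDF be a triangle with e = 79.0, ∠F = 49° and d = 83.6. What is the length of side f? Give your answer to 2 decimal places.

67.56

By the law of cosines, f² = e² + d² − 2·e·d·cos F = 4564.2, so f ≈ 67.559.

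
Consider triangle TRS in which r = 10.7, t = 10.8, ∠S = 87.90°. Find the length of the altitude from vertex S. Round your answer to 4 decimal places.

By the law of cosines, s² = t² + r² − 2·t·r·cos S = 222.66, so s ≈ 14.922.
Area = ½·t·r·sin S ≈ 57.741.
The altitude from S has length 2·area/s ≈ 7.7392.

7.7392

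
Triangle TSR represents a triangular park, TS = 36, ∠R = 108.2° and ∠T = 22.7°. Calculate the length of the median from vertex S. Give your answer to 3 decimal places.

23.448

The third angle is ∠S = 180° − ∠R − ∠T = 49.10°.
Law of sines: SR = TS·sin T/sin R ≈ 14.624.
Law of sines: RT = TS·sin S/sin R ≈ 28.644.
Median from S: ½√(2·TS² + 2·SR² − RT²) ≈ 23.448.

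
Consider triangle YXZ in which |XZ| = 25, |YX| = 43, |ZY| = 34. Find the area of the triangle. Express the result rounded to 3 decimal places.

area ≈ 424.660

Semiperimeter s = (25 + 34 + 43)/2 = 51.
Heron's formula: area = √(51·26·17·8) ≈ 424.66.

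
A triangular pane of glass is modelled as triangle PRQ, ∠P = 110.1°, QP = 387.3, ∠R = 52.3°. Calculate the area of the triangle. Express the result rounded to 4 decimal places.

26916.1864

The third angle is ∠Q = 180° − ∠P − ∠R = 17.60°.
Law of sines: RQ = QP·sin P/sin R ≈ 459.68.
Law of sines: PR = QP·sin Q/sin R ≈ 148.01.
Area = ½·QP·RQ·sin Q ≈ 26916.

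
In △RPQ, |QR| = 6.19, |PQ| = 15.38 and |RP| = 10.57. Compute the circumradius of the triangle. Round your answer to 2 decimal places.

By the law of cosines, cos R = (|QR|² + |RP|² − |PQ|²) / (2·|QR|·|RP|) ≈ -0.66105, so ∠R ≈ 131.38°.
Circumradius = |PQ|/(2 sin R) ≈ 10.249.

10.25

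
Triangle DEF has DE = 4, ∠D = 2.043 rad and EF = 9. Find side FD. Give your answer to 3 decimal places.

6.446

Law of sines: sin F = DE·sin D/EF ≈ 0.39581.
Since EF ≥ DE, only the acute value applies: ∠F ≈ 0.407 rad.
Then ∠E = π − ∠D − ∠F ≈ 0.692 rad.
Law of sines gives FD = EF·sin E/sin D ≈ 6.4456.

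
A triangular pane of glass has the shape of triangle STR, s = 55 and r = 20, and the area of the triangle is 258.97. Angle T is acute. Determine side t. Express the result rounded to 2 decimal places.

From area = ½·r·s·sin T, we get sin T = 2·area/(r·s) ≈ 0.47085.
Taking the acute solution, ∠T ≈ 28.09°.
Law of cosines then gives t ≈ 38.524.

38.52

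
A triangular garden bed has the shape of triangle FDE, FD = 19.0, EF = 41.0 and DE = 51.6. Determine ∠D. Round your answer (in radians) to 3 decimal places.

∠D ≈ 0.817 rad

By the law of cosines, cos D = (FD² + DE² − EF²) / (2·FD·DE) ≈ 0.68470, so ∠D ≈ 0.817 rad.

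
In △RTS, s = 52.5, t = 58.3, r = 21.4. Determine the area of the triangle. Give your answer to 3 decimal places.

559.849

Semiperimeter p = (21.4 + 58.3 + 52.5)/2 = 66.1.
Heron's formula: area = √(66.1·44.7·7.8·13.6) ≈ 559.85.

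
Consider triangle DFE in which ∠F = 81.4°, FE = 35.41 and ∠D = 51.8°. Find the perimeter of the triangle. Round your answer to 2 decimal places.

The third angle is ∠E = 180° − ∠D − ∠F = 46.80°.
Law of sines: ED = FE·sin F/sin D ≈ 44.552.
Law of sines: DF = FE·sin E/sin D ≈ 32.847.
Semiperimeter s = (35.41+44.552+32.847)/2 = 56.405.
Perimeter = 35.41 + 44.552 + 32.847 = 112.81.

112.81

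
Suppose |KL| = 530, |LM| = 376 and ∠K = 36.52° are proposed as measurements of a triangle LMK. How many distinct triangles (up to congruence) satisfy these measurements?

2

|KL|·sin K = 530·sin(36.52°) ≈ 315.4.
Since |KL| sin K < |LM| < |KL| (315.4 < 376 < 530), two triangles exist.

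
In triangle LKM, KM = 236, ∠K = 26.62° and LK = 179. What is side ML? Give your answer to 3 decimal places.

By the law of cosines, ML² = LK² + KM² − 2·LK·KM·cos K = 12205, so ML ≈ 110.48.

110.476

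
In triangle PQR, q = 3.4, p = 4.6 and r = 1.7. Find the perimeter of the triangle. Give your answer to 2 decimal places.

Perimeter = 4.6 + 3.4 + 1.7 = 9.7.

9.70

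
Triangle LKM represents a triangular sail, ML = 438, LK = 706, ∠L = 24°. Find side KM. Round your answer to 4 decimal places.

By the law of cosines, KM² = ML² + LK² − 2·ML·LK·cos L = 1.2529e+05, so KM ≈ 353.97.

353.9666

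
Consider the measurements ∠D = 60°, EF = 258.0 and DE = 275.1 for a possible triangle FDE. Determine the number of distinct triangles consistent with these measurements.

DE·sin D = 275.1·sin(60°) ≈ 238.2.
Since DE sin D < EF < DE (238.2 < 258.0 < 275.1), two triangles exist.

2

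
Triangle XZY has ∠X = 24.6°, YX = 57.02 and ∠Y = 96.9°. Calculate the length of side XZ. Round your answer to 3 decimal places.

66.390

The third angle is ∠Z = 180° − ∠Y − ∠X = 58.50°.
Law of sines: XZ = YX·sin Y/sin Z ≈ 66.39.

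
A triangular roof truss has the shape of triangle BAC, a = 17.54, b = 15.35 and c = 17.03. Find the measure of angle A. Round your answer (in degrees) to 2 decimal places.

By the law of cosines, cos A = (c² + b² − a²) / (2·c·b) ≈ 0.41695, so ∠A ≈ 65.36°.

∠A ≈ 65.36°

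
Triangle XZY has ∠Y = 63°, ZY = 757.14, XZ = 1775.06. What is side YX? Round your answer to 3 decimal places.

1985.602

Law of sines: sin X = ZY·sin Y/XZ ≈ 0.38005.
Since XZ ≥ ZY, only the acute value applies: ∠X ≈ 22.34°.
Then ∠Z = 180° − ∠Y − ∠X ≈ 94.66°.
Law of sines gives YX = XZ·sin Z/sin Y ≈ 1985.6.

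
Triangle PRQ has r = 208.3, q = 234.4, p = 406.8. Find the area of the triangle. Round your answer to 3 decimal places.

Semiperimeter s = (406.8 + 208.3 + 234.4)/2 = 424.75.
Heron's formula: area = √(424.75·17.95·216.45·190.35) ≈ 17724.

area ≈ 17723.690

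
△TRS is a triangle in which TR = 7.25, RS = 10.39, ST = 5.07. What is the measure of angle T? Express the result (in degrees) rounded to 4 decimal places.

By the law of cosines, cos T = (ST² + TR² − RS²) / (2·ST·TR) ≈ -0.40379, so ∠T ≈ 113.82°.

∠T ≈ 113.8154°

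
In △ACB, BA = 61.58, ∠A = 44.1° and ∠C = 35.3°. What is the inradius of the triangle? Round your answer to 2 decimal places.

r ≈ 18.67

The third angle is ∠B = 180° − ∠A − ∠C = 100.60°.
Law of sines: CB = BA·sin A/sin C ≈ 74.161.
Law of sines: AC = BA·sin B/sin C ≈ 104.75.
Area = ½·BA·CB·sin B ≈ 2244.4.
Semiperimeter s = (74.161+61.58+104.75)/2 = 120.24.
Inradius = area/s = 2244.4/120.24 ≈ 18.666.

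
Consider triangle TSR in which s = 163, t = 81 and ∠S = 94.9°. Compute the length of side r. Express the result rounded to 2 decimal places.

Law of sines: sin T = t·sin S/s ≈ 0.49512.
Since s ≥ t, only the acute value applies: ∠T ≈ 29.68°.
Then ∠R = 180° − ∠S − ∠T ≈ 55.42°.
Law of sines gives r = s·sin R/sin S ≈ 134.7.

134.70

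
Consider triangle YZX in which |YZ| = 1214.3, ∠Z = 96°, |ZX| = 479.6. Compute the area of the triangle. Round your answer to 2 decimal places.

289593.98

Area = ½·|YZ|·|ZX|·sin Z ≈ 2.8959e+05.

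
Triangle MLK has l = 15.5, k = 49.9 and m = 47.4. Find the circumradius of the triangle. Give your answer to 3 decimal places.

R ≈ 24.950

By the law of cosines, cos M = (l² + k² − m²) / (2·l·k) ≈ 0.31256, so ∠M ≈ 71.79°.
Circumradius = m/(2 sin M) ≈ 24.95.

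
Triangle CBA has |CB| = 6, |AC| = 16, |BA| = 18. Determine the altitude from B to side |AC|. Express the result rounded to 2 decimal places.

h_B ≈ 5.92

Semiperimeter s = (18 + 16 + 6)/2 = 20.
Heron's formula: area = √(20·2·4·14) ≈ 47.329.
The altitude from B has length 2·area/|AC| ≈ 5.9161.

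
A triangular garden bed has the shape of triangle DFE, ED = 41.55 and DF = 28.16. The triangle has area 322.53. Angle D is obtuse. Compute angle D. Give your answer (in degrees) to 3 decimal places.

From area = ½·ED·DF·sin D, we get sin D = 2·area/(ED·DF) ≈ 0.55131.
Taking the obtuse solution, ∠D ≈ 146.54°.

∠D ≈ 146.543°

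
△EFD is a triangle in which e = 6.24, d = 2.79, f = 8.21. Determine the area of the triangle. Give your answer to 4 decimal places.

7.0027

Semiperimeter s = (6.24 + 8.21 + 2.79)/2 = 8.62.
Heron's formula: area = √(8.62·2.38·0.41·5.83) ≈ 7.0027.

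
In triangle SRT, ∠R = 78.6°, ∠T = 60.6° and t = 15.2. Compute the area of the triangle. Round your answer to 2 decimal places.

area ≈ 84.93

The third angle is ∠S = 180° − ∠R − ∠T = 40.80°.
Law of sines: s = t·sin S/sin T ≈ 11.4.
Law of sines: r = t·sin R/sin T ≈ 17.103.
Area = ½·t·s·sin R ≈ 84.932.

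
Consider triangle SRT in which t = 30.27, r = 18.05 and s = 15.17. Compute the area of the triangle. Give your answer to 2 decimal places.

area ≈ 103.10

Semiperimeter p = (15.17 + 18.05 + 30.27)/2 = 31.745.
Heron's formula: area = √(31.745·16.575·13.695·1.475) ≈ 103.1.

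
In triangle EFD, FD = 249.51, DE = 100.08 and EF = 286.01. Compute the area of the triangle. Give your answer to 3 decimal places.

12256.033

Semiperimeter s = (249.51 + 100.08 + 286.01)/2 = 317.8.
Heron's formula: area = √(317.8·68.29·217.72·31.79) ≈ 12256.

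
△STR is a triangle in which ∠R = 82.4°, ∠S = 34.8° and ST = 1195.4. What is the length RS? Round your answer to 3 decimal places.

The third angle is ∠T = 180° − ∠R − ∠S = 62.80°.
Law of sines: RS = ST·sin T/sin R ≈ 1072.6.

1072.631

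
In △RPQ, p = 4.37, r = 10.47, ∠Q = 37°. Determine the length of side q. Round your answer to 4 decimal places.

7.4590

By the law of cosines, q² = r² + p² − 2·r·p·cos Q = 55.636, so q ≈ 7.459.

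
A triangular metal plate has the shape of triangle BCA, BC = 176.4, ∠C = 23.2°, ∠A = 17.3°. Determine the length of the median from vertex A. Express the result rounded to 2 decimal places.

m_A ≈ 306.16

The third angle is ∠B = 180° − ∠C − ∠A = 139.50°.
Law of sines: CA = BC·sin B/sin A ≈ 385.25.
Law of sines: AB = BC·sin C/sin A ≈ 233.68.
Median from A: ½√(2·CA² + 2·AB² − BC²) ≈ 306.16.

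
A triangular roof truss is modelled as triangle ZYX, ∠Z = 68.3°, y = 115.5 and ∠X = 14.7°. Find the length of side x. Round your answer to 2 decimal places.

29.53

The third angle is ∠Y = 180° − ∠X − ∠Z = 97.00°.
Law of sines: x = y·sin X/sin Y ≈ 29.529.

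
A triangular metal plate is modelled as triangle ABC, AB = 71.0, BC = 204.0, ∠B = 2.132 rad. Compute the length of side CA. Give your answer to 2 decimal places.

By the law of cosines, CA² = AB² + BC² − 2·AB·BC·cos B = 62074, so CA ≈ 249.15.

249.15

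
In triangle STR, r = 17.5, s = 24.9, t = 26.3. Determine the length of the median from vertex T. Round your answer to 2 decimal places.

Median from T: ½√(2·r² + 2·s² − t²) ≈ 17.035.

m_T ≈ 17.04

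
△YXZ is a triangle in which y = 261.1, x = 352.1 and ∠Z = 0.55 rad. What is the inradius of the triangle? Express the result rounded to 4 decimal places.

r ≈ 59.9650

By the law of cosines, z² = y² + x² − 2·y·x·cos Z = 35397, so z ≈ 188.14.
Area = ½·y·x·sin Z ≈ 24026.
Semiperimeter s = (261.1+352.1+188.14)/2 = 400.67.
Inradius = area/s = 24026/400.67 ≈ 59.965.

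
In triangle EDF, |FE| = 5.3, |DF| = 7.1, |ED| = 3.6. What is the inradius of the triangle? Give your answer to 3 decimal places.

r ≈ 1.156

Semiperimeter s = (7.1 + 5.3 + 3.6)/2 = 8.
Heron's formula: area = √(8·0.9·2.7·4.4) ≈ 9.2486.
Inradius = area/s = 9.2486/8 ≈ 1.1561.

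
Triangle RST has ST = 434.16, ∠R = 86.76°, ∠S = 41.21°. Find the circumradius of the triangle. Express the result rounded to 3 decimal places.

217.428

The third angle is ∠T = 180° − ∠R − ∠S = 52.03°.
Law of sines: TR = ST·sin S/sin R ≈ 286.49.
Law of sines: RS = ST·sin T/sin R ≈ 342.81.
Circumradius = ST/(2 sin R) ≈ 217.43.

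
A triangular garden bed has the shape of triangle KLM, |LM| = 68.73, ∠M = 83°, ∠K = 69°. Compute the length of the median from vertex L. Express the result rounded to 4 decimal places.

68.7965

The third angle is ∠L = 180° − ∠M − ∠K = 28.00°.
Law of sines: |MK| = |LM|·sin L/sin K ≈ 34.562.
Law of sines: |KL| = |LM|·sin M/sin K ≈ 73.071.
Median from L: ½√(2·|KL|² + 2·|LM|² − |MK|²) ≈ 68.796.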